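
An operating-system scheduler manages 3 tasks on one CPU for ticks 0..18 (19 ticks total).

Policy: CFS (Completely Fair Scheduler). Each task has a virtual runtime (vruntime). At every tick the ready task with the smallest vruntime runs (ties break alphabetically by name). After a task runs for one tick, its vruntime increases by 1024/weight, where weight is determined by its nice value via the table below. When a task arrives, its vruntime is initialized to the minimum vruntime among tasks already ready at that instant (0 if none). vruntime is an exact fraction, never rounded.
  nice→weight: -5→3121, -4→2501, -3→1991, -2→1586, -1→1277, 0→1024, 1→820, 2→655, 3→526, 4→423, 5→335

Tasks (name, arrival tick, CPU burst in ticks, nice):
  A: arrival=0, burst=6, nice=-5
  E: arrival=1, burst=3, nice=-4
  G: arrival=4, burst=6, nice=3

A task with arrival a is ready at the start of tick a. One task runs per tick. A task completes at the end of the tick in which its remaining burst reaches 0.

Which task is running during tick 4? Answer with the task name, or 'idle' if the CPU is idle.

t=0: vr[A=0] → run A
t=1: vr[A=1024/3121 E=1024/3121] → run A
t=2: vr[A=2048/3121 E=1024/3121] → run E
t=3: vr[A=2048/3121 E=5756928/7805621] → run A
t=4: vr[A=3072/3121 E=5756928/7805621 G=5756928/7805621] → run E
t=5: vr[A=3072/3121 E=8952832/7805621 G=5756928/7805621] → run G
t=6: vr[A=3072/3121 E=8952832/7805621 G=5510550016/2052878323] → run A
t=7: vr[A=4096/3121 E=8952832/7805621 G=5510550016/2052878323] → run E
t=8: vr[A=4096/3121 G=5510550016/2052878323] → run A
t=9: vr[A=5120/3121 G=5510550016/2052878323] → run A
t=10: vr[G=5510550016/2052878323] → run G
t=11: vr[G=9507027968/2052878323] → run G
t=12: vr[G=13503505920/2052878323] → run G
t=13: vr[G=17499983872/2052878323] → run G
t=14: vr[G=21496461824/2052878323] → run G
t=15: (idle)
t=16: (idle)
t=17: (idle)
t=18: (idle)

running at tick 4 = E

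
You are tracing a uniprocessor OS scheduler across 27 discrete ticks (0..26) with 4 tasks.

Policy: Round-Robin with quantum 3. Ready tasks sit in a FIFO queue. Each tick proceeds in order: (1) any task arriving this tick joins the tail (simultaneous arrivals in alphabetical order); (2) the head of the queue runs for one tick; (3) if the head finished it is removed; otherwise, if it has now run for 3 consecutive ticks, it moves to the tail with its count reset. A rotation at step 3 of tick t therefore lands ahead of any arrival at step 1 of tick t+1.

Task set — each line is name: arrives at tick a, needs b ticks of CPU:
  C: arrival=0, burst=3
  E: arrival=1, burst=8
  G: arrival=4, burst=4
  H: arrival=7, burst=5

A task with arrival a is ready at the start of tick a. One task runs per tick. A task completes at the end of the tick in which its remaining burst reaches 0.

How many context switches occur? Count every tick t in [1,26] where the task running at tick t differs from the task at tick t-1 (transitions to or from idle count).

t=0: queue=[C] q_used=0 → run C
t=1: queue=[C,E] q_used=1 → run C
t=2: queue=[C,E] q_used=2 → run C
t=3: queue=[E] q_used=0 → run E
t=4: queue=[E,G] q_used=1 → run E
t=5: queue=[E,G] q_used=2 → run E
t=6: queue=[G,E] q_used=0 → run G
t=7: queue=[G,E,H] q_used=1 → run G
t=8: queue=[G,E,H] q_used=2 → run G
t=9: queue=[E,H,G] q_used=0 → run E
t=10: queue=[E,H,G] q_used=1 → run E
t=11: queue=[E,H,G] q_used=2 → run E
t=12: queue=[H,G,E] q_used=0 → run H
t=13: queue=[H,G,E] q_used=1 → run H
t=14: queue=[H,G,E] q_used=2 → run H
t=15: queue=[G,E,H] q_used=0 → run G
t=16: queue=[E,H] q_used=0 → run E
t=17: queue=[E,H] q_used=1 → run E
t=18: queue=[H] q_used=0 → run H
t=19: queue=[H] q_used=1 → run H
t=20: (idle)
t=21: (idle)
t=22: (idle)
t=23: (idle)
t=24: (idle)
t=25: (idle)
t=26: (idle)

context switches = 8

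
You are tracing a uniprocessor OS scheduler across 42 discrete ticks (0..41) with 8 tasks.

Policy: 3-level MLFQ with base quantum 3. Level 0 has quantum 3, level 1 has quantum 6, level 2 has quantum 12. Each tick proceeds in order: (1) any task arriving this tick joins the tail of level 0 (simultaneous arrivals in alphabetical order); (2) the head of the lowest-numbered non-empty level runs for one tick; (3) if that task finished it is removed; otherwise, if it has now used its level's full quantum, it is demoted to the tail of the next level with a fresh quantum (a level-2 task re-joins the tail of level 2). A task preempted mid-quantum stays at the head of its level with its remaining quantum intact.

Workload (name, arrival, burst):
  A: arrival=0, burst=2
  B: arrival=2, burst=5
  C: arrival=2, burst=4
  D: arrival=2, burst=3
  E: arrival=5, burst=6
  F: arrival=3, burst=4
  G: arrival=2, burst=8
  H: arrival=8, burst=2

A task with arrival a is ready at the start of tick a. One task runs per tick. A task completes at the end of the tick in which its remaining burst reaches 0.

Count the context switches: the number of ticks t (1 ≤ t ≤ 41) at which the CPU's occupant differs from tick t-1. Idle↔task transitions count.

context switches = 13

t=0: L0/L1/L2 = A/-/- → run A
t=1: L0/L1/L2 = A/-/- → run A
t=2: L0/L1/L2 = BCDG/-/- → run B
t=3: L0/L1/L2 = BCDGF/-/- → run B
t=4: L0/L1/L2 = BCDGF/-/- → run B
t=5: L0/L1/L2 = CDGFE/B/- → run C
t=6: L0/L1/L2 = CDGFE/B/- → run C
t=7: L0/L1/L2 = CDGFE/B/- → run C
t=8: L0/L1/L2 = DGFEH/BC/- → run D
t=9: L0/L1/L2 = DGFEH/BC/- → run D
t=10: L0/L1/L2 = DGFEH/BC/- → run D
t=11: L0/L1/L2 = GFEH/BC/- → run G
t=12: L0/L1/L2 = GFEH/BC/- → run G
t=13: L0/L1/L2 = GFEH/BC/- → run G
t=14: L0/L1/L2 = FEH/BCG/- → run F
t=15: L0/L1/L2 = FEH/BCG/- → run F
t=16: L0/L1/L2 = FEH/BCG/- → run F
t=17: L0/L1/L2 = EH/BCGF/- → run E
t=18: L0/L1/L2 = EH/BCGF/- → run E
t=19: L0/L1/L2 = EH/BCGF/- → run E
t=20: L0/L1/L2 = H/BCGFE/- → run H
t=21: L0/L1/L2 = H/BCGFE/- → run H
t=22: L0/L1/L2 = -/BCGFE/- → run B
t=23: L0/L1/L2 = -/BCGFE/- → run B
t=24: L0/L1/L2 = -/CGFE/- → run C
t=25: L0/L1/L2 = -/GFE/- → run G
t=26: L0/L1/L2 = -/GFE/- → run G
t=27: L0/L1/L2 = -/GFE/- → run G
t=28: L0/L1/L2 = -/GFE/- → run G
t=29: L0/L1/L2 = -/GFE/- → run G
t=30: L0/L1/L2 = -/FE/- → run F
t=31: L0/L1/L2 = -/E/- → run E
t=32: L0/L1/L2 = -/E/- → run E
t=33: L0/L1/L2 = -/E/- → run E
t=34: (idle)
t=35: (idle)
t=36: (idle)
t=37: (idle)
t=38: (idle)
t=39: (idle)
t=40: (idle)
t=41: (idle)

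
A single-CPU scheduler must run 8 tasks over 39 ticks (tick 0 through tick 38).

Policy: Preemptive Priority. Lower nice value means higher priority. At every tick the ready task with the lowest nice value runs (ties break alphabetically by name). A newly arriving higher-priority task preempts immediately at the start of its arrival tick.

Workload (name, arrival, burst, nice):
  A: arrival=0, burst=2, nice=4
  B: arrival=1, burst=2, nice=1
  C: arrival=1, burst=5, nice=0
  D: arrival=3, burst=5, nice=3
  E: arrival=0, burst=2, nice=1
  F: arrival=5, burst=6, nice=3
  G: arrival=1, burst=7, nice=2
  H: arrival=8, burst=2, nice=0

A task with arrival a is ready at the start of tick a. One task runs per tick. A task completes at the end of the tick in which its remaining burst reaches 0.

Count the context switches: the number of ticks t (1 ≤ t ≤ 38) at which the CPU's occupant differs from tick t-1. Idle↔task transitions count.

context switches = 9

t=0: ready={A,E} → run E
t=1: ready={A,B,C,E,G} → run C
t=2: ready={A,B,C,E,G} → run C
t=3: ready={A,B,C,D,E,G} → run C
t=4: ready={A,B,C,D,E,G} → run C
t=5: ready={A,B,C,D,E,F,G} → run C
t=6: ready={A,B,D,E,F,G} → run B
t=7: ready={A,B,D,E,F,G} → run B
t=8: ready={A,D,E,F,G,H} → run H
t=9: ready={A,D,E,F,G,H} → run H
t=10: ready={A,D,E,F,G} → run E
t=11: ready={A,D,F,G} → run G
t=12: ready={A,D,F,G} → run G
t=13: ready={A,D,F,G} → run G
t=14: ready={A,D,F,G} → run G
t=15: ready={A,D,F,G} → run G
t=16: ready={A,D,F,G} → run G
t=17: ready={A,D,F,G} → run G
t=18: ready={A,D,F} → run D
t=19: ready={A,D,F} → run D
t=20: ready={A,D,F} → run D
t=21: ready={A,D,F} → run D
t=22: ready={A,D,F} → run D
t=23: ready={A,F} → run F
t=24: ready={A,F} → run F
t=25: ready={A,F} → run F
t=26: ready={A,F} → run F
t=27: ready={A,F} → run F
t=28: ready={A,F} → run F
t=29: ready={A} → run A
t=30: ready={A} → run A
t=31: (idle)
t=32: (idle)
t=33: (idle)
t=34: (idle)
t=35: (idle)
t=36: (idle)
t=37: (idle)
t=38: (idle)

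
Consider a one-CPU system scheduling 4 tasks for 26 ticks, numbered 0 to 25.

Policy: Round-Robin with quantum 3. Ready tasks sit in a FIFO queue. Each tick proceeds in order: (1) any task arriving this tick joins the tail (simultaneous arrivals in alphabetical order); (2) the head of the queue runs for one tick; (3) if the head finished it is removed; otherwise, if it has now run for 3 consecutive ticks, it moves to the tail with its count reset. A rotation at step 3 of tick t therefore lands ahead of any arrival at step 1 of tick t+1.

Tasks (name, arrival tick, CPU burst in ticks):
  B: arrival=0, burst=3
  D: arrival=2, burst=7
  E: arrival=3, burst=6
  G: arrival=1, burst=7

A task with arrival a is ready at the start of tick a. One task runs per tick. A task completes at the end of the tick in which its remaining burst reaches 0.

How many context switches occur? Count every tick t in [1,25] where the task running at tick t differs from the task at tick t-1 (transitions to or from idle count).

t=0: queue=[B] q_used=0 → run B
t=1: queue=[B,G] q_used=1 → run B
t=2: queue=[B,G,D] q_used=2 → run B
t=3: queue=[G,D,E] q_used=0 → run G
t=4: queue=[G,D,E] q_used=1 → run G
t=5: queue=[G,D,E] q_used=2 → run G
t=6: queue=[D,E,G] q_used=0 → run D
t=7: queue=[D,E,G] q_used=1 → run D
t=8: queue=[D,E,G] q_used=2 → run D
t=9: queue=[E,G,D] q_used=0 → run E
t=10: queue=[E,G,D] q_used=1 → run E
t=11: queue=[E,G,D] q_used=2 → run E
t=12: queue=[G,D,E] q_used=0 → run G
t=13: queue=[G,D,E] q_used=1 → run G
t=14: queue=[G,D,E] q_used=2 → run G
t=15: queue=[D,E,G] q_used=0 → run D
t=16: queue=[D,E,G] q_used=1 → run D
t=17: queue=[D,E,G] q_used=2 → run D
t=18: queue=[E,G,D] q_used=0 → run E
t=19: queue=[E,G,D] q_used=1 → run E
t=20: queue=[E,G,D] q_used=2 → run E
t=21: queue=[G,D] q_used=0 → run G
t=22: queue=[D] q_used=0 → run D
t=23: (idle)
t=24: (idle)
t=25: (idle)

context switches = 9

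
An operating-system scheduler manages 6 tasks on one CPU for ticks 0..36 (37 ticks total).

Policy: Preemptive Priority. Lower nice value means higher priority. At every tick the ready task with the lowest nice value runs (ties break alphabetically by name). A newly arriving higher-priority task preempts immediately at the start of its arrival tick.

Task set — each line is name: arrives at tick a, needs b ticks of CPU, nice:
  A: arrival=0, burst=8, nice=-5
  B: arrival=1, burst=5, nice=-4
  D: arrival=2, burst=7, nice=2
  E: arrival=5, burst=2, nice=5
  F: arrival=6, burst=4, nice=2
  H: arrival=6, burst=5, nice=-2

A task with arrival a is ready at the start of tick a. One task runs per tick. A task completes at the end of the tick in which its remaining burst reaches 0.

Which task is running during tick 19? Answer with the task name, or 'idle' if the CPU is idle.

running at tick 19 = D

t=0: ready={A} → run A
t=1: ready={A,B} → run A
t=2: ready={A,B,D} → run A
t=3: ready={A,B,D} → run A
t=4: ready={A,B,D} → run A
t=5: ready={A,B,D,E} → run A
t=6: ready={A,B,D,E,F,H} → run A
t=7: ready={A,B,D,E,F,H} → run A
t=8: ready={B,D,E,F,H} → run B
t=9: ready={B,D,E,F,H} → run B
t=10: ready={B,D,E,F,H} → run B
t=11: ready={B,D,E,F,H} → run B
t=12: ready={B,D,E,F,H} → run B
t=13: ready={D,E,F,H} → run H
t=14: ready={D,E,F,H} → run H
t=15: ready={D,E,F,H} → run H
t=16: ready={D,E,F,H} → run H
t=17: ready={D,E,F,H} → run H
t=18: ready={D,E,F} → run D
t=19: ready={D,E,F} → run D
t=20: ready={D,E,F} → run D
t=21: ready={D,E,F} → run D
t=22: ready={D,E,F} → run D
t=23: ready={D,E,F} → run D
t=24: ready={D,E,F} → run D
t=25: ready={E,F} → run F
t=26: ready={E,F} → run F
t=27: ready={E,F} → run F
t=28: ready={E,F} → run F
t=29: ready={E} → run E
t=30: ready={E} → run E
t=31: (idle)
t=32: (idle)
t=33: (idle)
t=34: (idle)
t=35: (idle)
t=36: (idle)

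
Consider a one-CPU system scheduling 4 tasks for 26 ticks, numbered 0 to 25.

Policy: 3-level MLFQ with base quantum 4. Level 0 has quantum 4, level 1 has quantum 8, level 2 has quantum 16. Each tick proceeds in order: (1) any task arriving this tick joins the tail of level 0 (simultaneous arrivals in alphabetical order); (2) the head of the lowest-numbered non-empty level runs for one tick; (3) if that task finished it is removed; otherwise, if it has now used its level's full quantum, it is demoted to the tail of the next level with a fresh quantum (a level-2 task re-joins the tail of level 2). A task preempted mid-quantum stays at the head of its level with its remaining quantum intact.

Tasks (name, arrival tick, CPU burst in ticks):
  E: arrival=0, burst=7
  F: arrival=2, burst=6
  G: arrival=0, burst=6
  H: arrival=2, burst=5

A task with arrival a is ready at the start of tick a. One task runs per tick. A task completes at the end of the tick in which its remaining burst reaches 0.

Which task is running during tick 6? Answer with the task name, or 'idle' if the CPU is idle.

running at tick 6 = G

t=0: L0/L1/L2 = EG/-/- → run E
t=1: L0/L1/L2 = EG/-/- → run E
t=2: L0/L1/L2 = EGFH/-/- → run E
t=3: L0/L1/L2 = EGFH/-/- → run E
t=4: L0/L1/L2 = GFH/E/- → run G
t=5: L0/L1/L2 = GFH/E/- → run G
t=6: L0/L1/L2 = GFH/E/- → run G
t=7: L0/L1/L2 = GFH/E/- → run G
t=8: L0/L1/L2 = FH/EG/- → run F
t=9: L0/L1/L2 = FH/EG/- → run F
t=10: L0/L1/L2 = FH/EG/- → run F
t=11: L0/L1/L2 = FH/EG/- → run F
t=12: L0/L1/L2 = H/EGF/- → run H
t=13: L0/L1/L2 = H/EGF/- → run H
t=14: L0/L1/L2 = H/EGF/- → run H
t=15: L0/L1/L2 = H/EGF/- → run H
t=16: L0/L1/L2 = -/EGFH/- → run E
t=17: L0/L1/L2 = -/EGFH/- → run E
t=18: L0/L1/L2 = -/EGFH/- → run E
t=19: L0/L1/L2 = -/GFH/- → run G
t=20: L0/L1/L2 = -/GFH/- → run G
t=21: L0/L1/L2 = -/FH/- → run F
t=22: L0/L1/L2 = -/FH/- → run F
t=23: L0/L1/L2 = -/H/- → run H
t=24: (idle)
t=25: (idle)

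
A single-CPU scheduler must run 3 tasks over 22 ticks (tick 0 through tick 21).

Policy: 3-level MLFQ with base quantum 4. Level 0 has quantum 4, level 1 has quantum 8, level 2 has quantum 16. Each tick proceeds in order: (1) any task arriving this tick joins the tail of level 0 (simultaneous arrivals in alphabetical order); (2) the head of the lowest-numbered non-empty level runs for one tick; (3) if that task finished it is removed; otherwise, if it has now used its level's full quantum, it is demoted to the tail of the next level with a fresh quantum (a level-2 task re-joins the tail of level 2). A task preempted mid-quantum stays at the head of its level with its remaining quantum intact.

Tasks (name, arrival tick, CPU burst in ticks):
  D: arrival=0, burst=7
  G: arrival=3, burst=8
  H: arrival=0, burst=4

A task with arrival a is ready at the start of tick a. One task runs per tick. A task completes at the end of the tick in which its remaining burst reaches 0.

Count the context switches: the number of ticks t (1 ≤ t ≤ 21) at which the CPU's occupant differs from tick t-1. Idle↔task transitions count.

context switches = 5

t=0: L0/L1/L2 = DH/-/- → run D
t=1: L0/L1/L2 = DH/-/- → run D
t=2: L0/L1/L2 = DH/-/- → run D
t=3: L0/L1/L2 = DHG/-/- → run D
t=4: L0/L1/L2 = HG/D/- → run H
t=5: L0/L1/L2 = HG/D/- → run H
t=6: L0/L1/L2 = HG/D/- → run H
t=7: L0/L1/L2 = HG/D/- → run H
t=8: L0/L1/L2 = G/D/- → run G
t=9: L0/L1/L2 = G/D/- → run G
t=10: L0/L1/L2 = G/D/- → run G
t=11: L0/L1/L2 = G/D/- → run G
t=12: L0/L1/L2 = -/DG/- → run D
t=13: L0/L1/L2 = -/DG/- → run D
t=14: L0/L1/L2 = -/DG/- → run D
t=15: L0/L1/L2 = -/G/- → run G
t=16: L0/L1/L2 = -/G/- → run G
t=17: L0/L1/L2 = -/G/- → run G
t=18: L0/L1/L2 = -/G/- → run G
t=19: (idle)
t=20: (idle)
t=21: (idle)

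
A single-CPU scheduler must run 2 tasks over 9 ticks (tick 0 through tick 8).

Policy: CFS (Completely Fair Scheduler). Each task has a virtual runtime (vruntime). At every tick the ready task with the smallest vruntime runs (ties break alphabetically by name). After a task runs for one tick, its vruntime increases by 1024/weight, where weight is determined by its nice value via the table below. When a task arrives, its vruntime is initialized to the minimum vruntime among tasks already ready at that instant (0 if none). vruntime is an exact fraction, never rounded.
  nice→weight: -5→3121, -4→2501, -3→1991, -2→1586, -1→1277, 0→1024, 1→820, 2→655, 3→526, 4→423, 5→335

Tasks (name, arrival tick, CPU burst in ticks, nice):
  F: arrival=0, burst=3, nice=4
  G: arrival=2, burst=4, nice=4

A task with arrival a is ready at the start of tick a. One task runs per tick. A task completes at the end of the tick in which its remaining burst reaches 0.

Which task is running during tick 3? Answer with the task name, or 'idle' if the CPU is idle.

t=0: vr[F=0] → run F
t=1: vr[F=1024/423] → run F
t=2: vr[F=2048/423 G=2048/423] → run F
t=3: vr[G=2048/423] → run G
t=4: vr[G=1024/141] → run G
t=5: vr[G=4096/423] → run G
t=6: vr[G=5120/423] → run G
t=7: (idle)
t=8: (idle)

running at tick 3 = G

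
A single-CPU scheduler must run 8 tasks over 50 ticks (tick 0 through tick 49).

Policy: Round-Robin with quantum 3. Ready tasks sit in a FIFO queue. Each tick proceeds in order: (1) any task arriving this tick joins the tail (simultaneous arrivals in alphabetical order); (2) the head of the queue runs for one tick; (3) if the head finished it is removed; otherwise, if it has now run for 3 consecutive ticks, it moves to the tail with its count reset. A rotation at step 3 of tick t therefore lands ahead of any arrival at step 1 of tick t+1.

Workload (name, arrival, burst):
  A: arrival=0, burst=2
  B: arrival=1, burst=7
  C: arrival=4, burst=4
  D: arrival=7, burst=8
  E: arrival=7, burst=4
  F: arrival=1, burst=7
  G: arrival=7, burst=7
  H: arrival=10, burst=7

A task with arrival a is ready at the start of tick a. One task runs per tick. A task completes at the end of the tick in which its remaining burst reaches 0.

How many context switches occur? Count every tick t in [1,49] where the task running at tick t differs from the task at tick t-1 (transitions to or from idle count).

t=0: queue=[A] q_used=0 → run A
t=1: queue=[A,B,F] q_used=1 → run A
t=2: queue=[B,F] q_used=0 → run B
t=3: queue=[B,F] q_used=1 → run B
t=4: queue=[B,F,C] q_used=2 → run B
t=5: queue=[F,C,B] q_used=0 → run F
t=6: queue=[F,C,B] q_used=1 → run F
t=7: queue=[F,C,B,D,E,G] q_used=2 → run F
t=8: queue=[C,B,D,E,G,F] q_used=0 → run C
t=9: queue=[C,B,D,E,G,F] q_used=1 → run C
t=10: queue=[C,B,D,E,G,F,H] q_used=2 → run C
t=11: queue=[B,D,E,G,F,H,C] q_used=0 → run B
t=12: queue=[B,D,E,G,F,H,C] q_used=1 → run B
t=13: queue=[B,D,E,G,F,H,C] q_used=2 → run B
t=14: queue=[D,E,G,F,H,C,B] q_used=0 → run D
t=15: queue=[D,E,G,F,H,C,B] q_used=1 → run D
t=16: queue=[D,E,G,F,H,C,B] q_used=2 → run D
t=17: queue=[E,G,F,H,C,B,D] q_used=0 → run E
t=18: queue=[E,G,F,H,C,B,D] q_used=1 → run E
t=19: queue=[E,G,F,H,C,B,D] q_used=2 → run E
t=20: queue=[G,F,H,C,B,D,E] q_used=0 → run G
t=21: queue=[G,F,H,C,B,D,E] q_used=1 → run G
t=22: queue=[G,F,H,C,B,D,E] q_used=2 → run G
t=23: queue=[F,H,C,B,D,E,G] q_used=0 → run F
t=24: queue=[F,H,C,B,D,E,G] q_used=1 → run F
t=25: queue=[F,H,C,B,D,E,G] q_used=2 → run F
t=26: queue=[H,C,B,D,E,G,F] q_used=0 → run H
t=27: queue=[H,C,B,D,E,G,F] q_used=1 → run H
t=28: queue=[H,C,B,D,E,G,F] q_used=2 → run H
t=29: queue=[C,B,D,E,G,F,H] q_used=0 → run C
t=30: queue=[B,D,E,G,F,H] q_used=0 → run B
t=31: queue=[D,E,G,F,H] q_used=0 → run D
t=32: queue=[D,E,G,F,H] q_used=1 → run D
t=33: queue=[D,E,G,F,H] q_used=2 → run D
t=34: queue=[E,G,F,H,D] q_used=0 → run E
t=35: queue=[G,F,H,D] q_used=0 → run G
t=36: queue=[G,F,H,D] q_used=1 → run G
t=37: queue=[G,F,H,D] q_used=2 → run G
t=38: queue=[F,H,D,G] q_used=0 → run F
t=39: queue=[H,D,G] q_used=0 → run H
t=40: queue=[H,D,G] q_used=1 → run H
t=41: queue=[H,D,G] q_used=2 → run H
t=42: queue=[D,G,H] q_used=0 → run D
t=43: queue=[D,G,H] q_used=1 → run D
t=44: queue=[G,H] q_used=0 → run G
t=45: queue=[H] q_used=0 → run H
t=46: (idle)
t=47: (idle)
t=48: (idle)
t=49: (idle)

context switches = 20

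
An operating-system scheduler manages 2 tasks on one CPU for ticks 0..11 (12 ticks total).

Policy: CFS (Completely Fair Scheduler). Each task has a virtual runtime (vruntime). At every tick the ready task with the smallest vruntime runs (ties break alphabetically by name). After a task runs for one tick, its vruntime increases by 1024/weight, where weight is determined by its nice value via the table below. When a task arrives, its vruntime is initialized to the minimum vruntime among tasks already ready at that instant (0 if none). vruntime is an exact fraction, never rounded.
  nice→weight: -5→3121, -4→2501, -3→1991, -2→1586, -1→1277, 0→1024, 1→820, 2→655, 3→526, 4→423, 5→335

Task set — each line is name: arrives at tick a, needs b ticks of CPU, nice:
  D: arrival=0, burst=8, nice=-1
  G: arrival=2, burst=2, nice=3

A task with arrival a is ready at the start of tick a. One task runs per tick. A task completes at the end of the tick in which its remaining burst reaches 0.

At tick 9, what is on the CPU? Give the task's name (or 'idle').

running at tick 9 = D

t=0: vr[D=0] → run D
t=1: vr[D=1024/1277] → run D
t=2: vr[D=2048/1277 G=2048/1277] → run D
t=3: vr[D=3072/1277 G=2048/1277] → run G
t=4: vr[D=3072/1277 G=1192448/335851] → run D
t=5: vr[D=4096/1277 G=1192448/335851] → run D
t=6: vr[D=5120/1277 G=1192448/335851] → run G
t=7: vr[D=5120/1277] → run D
t=8: vr[D=6144/1277] → run D
t=9: vr[D=7168/1277] → run D
t=10: (idle)
t=11: (idle)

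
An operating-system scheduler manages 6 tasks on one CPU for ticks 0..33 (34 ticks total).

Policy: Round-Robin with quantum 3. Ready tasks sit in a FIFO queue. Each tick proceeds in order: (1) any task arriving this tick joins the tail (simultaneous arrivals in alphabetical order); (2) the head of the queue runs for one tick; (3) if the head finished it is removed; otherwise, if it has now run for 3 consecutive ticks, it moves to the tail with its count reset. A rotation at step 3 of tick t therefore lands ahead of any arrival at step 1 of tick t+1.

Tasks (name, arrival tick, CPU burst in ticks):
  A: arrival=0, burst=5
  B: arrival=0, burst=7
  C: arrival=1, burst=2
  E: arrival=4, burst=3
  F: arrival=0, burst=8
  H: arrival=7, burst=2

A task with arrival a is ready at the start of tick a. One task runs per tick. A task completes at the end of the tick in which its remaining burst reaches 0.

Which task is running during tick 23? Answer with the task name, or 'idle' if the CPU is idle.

running at tick 23 = F

t=0: queue=[A,B,F] q_used=0 → run A
t=1: queue=[A,B,F,C] q_used=1 → run A
t=2: queue=[A,B,F,C] q_used=2 → run A
t=3: queue=[B,F,C,A] q_used=0 → run B
t=4: queue=[B,F,C,A,E] q_used=1 → run B
t=5: queue=[B,F,C,A,E] q_used=2 → run B
t=6: queue=[F,C,A,E,B] q_used=0 → run F
t=7: queue=[F,C,A,E,B,H] q_used=1 → run F
t=8: queue=[F,C,A,E,B,H] q_used=2 → run F
t=9: queue=[C,A,E,B,H,F] q_used=0 → run C
t=10: queue=[C,A,E,B,H,F] q_used=1 → run C
t=11: queue=[A,E,B,H,F] q_used=0 → run A
t=12: queue=[A,E,B,H,F] q_used=1 → run A
t=13: queue=[E,B,H,F] q_used=0 → run E
t=14: queue=[E,B,H,F] q_used=1 → run E
t=15: queue=[E,B,H,F] q_used=2 → run E
t=16: queue=[B,H,F] q_used=0 → run B
t=17: queue=[B,H,F] q_used=1 → run B
t=18: queue=[B,H,F] q_used=2 → run B
t=19: queue=[H,F,B] q_used=0 → run H
t=20: queue=[H,F,B] q_used=1 → run H
t=21: queue=[F,B] q_used=0 → run F
t=22: queue=[F,B] q_used=1 → run F
t=23: queue=[F,B] q_used=2 → run F
t=24: queue=[B,F] q_used=0 → run B
t=25: queue=[F] q_used=0 → run F
t=26: queue=[F] q_used=1 → run F
t=27: (idle)
t=28: (idle)
t=29: (idle)
t=30: (idle)
t=31: (idle)
t=32: (idle)
t=33: (idle)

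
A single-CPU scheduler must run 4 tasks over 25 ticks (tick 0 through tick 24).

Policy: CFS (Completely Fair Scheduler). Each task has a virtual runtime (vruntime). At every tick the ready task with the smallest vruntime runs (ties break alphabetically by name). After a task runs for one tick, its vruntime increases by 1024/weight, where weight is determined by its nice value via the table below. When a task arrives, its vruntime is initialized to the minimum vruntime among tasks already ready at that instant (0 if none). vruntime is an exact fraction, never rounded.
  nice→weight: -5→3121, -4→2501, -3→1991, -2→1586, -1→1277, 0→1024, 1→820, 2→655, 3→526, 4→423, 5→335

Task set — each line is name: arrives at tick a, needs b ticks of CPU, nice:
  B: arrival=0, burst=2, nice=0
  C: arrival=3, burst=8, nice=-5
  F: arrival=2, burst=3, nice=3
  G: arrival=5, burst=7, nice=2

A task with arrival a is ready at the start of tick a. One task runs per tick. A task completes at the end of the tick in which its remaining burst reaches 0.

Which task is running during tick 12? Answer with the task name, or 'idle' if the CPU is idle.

t=0: vr[B=0] → run B
t=1: vr[B=1] → run B
t=2: vr[F=0] → run F
t=3: vr[C=512/263 F=512/263] → run C
t=4: vr[C=1867264/820823 F=512/263] → run F
t=5: vr[C=1867264/820823 F=1024/263 G=1867264/820823] → run C
t=6: vr[C=2136576/820823 F=1024/263 G=1867264/820823] → run G
t=7: vr[C=2136576/820823 F=1024/263 G=2063580672/537639065] → run C
t=8: vr[C=2405888/820823 F=1024/263 G=2063580672/537639065] → run C
t=9: vr[C=2675200/820823 F=1024/263 G=2063580672/537639065] → run C
t=10: vr[C=2944512/820823 F=1024/263 G=2063580672/537639065] → run C
t=11: vr[C=3213824/820823 F=1024/263 G=2063580672/537639065] → run G
t=12: vr[C=3213824/820823 F=1024/263 G=2904103424/537639065] → run F
t=13: vr[C=3213824/820823 G=2904103424/537639065] → run C
t=14: vr[C=3483136/820823 G=2904103424/537639065] → run C
t=15: vr[G=2904103424/537639065] → run G
t=16: vr[G=3744626176/537639065] → run G
t=17: vr[G=4585148928/537639065] → run G
t=18: vr[G=1085134336/107527813] → run G
t=19: vr[G=6266194432/537639065] → run G
t=20: (idle)
t=21: (idle)
t=22: (idle)
t=23: (idle)
t=24: (idle)

running at tick 12 = F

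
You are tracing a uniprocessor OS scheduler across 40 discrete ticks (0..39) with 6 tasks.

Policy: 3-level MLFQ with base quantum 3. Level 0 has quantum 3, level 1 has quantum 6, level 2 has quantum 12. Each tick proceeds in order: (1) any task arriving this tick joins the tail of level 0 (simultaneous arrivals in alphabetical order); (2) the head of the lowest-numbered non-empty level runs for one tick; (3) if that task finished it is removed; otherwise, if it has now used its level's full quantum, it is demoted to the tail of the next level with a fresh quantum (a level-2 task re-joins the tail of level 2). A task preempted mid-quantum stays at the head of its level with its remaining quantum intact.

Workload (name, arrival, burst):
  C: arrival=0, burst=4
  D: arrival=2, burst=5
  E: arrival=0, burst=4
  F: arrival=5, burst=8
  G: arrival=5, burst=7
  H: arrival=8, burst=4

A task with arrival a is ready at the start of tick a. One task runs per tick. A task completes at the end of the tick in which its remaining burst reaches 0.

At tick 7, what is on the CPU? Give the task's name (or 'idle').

running at tick 7 = D

t=0: L0/L1/L2 = CE/-/- → run C
t=1: L0/L1/L2 = CE/-/- → run C
t=2: L0/L1/L2 = CED/-/- → run C
t=3: L0/L1/L2 = ED/C/- → run E
t=4: L0/L1/L2 = ED/C/- → run E
t=5: L0/L1/L2 = EDFG/C/- → run E
t=6: L0/L1/L2 = DFG/CE/- → run D
t=7: L0/L1/L2 = DFG/CE/- → run D
t=8: L0/L1/L2 = DFGH/CE/- → run D
t=9: L0/L1/L2 = FGH/CED/- → run F
t=10: L0/L1/L2 = FGH/CED/- → run F
t=11: L0/L1/L2 = FGH/CED/- → run F
t=12: L0/L1/L2 = GH/CEDF/- → run G
t=13: L0/L1/L2 = GH/CEDF/- → run G
t=14: L0/L1/L2 = GH/CEDF/- → run G
t=15: L0/L1/L2 = H/CEDFG/- → run H
t=16: L0/L1/L2 = H/CEDFG/- → run H
t=17: L0/L1/L2 = H/CEDFG/- → run H
t=18: L0/L1/L2 = -/CEDFGH/- → run C
t=19: L0/L1/L2 = -/EDFGH/- → run E
t=20: L0/L1/L2 = -/DFGH/- → run D
t=21: L0/L1/L2 = -/DFGH/- → run D
t=22: L0/L1/L2 = -/FGH/- → run F
t=23: L0/L1/L2 = -/FGH/- → run F
t=24: L0/L1/L2 = -/FGH/- → run F
t=25: L0/L1/L2 = -/FGH/- → run F
t=26: L0/L1/L2 = -/FGH/- → run F
t=27: L0/L1/L2 = -/GH/- → run G
t=28: L0/L1/L2 = -/GH/- → run G
t=29: L0/L1/L2 = -/GH/- → run G
t=30: L0/L1/L2 = -/GH/- → run G
t=31: L0/L1/L2 = -/H/- → run H
t=32: (idle)
t=33: (idle)
t=34: (idle)
t=35: (idle)
t=36: (idle)
t=37: (idle)
t=38: (idle)
t=39: (idle)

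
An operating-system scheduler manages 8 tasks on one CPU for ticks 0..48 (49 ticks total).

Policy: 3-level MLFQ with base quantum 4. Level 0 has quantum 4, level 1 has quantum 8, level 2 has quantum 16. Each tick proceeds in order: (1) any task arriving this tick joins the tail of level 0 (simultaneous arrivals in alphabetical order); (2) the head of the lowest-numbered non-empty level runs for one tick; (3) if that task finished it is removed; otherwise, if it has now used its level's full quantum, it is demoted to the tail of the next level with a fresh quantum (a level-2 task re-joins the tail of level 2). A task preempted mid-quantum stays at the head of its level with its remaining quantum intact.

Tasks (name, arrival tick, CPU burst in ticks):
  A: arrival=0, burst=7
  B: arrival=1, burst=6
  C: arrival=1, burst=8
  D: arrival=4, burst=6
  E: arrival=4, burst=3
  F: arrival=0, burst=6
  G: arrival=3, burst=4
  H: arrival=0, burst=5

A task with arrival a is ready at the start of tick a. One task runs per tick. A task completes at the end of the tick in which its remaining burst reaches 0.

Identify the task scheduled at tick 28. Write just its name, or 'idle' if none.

t=0: L0/L1/L2 = AFH/-/- → run A
t=1: L0/L1/L2 = AFHBC/-/- → run A
t=2: L0/L1/L2 = AFHBC/-/- → run A
t=3: L0/L1/L2 = AFHBCG/-/- → run A
t=4: L0/L1/L2 = FHBCGDE/A/- → run F
t=5: L0/L1/L2 = FHBCGDE/A/- → run F
t=6: L0/L1/L2 = FHBCGDE/A/- → run F
t=7: L0/L1/L2 = FHBCGDE/A/- → run F
t=8: L0/L1/L2 = HBCGDE/AF/- → run H
t=9: L0/L1/L2 = HBCGDE/AF/- → run H
t=10: L0/L1/L2 = HBCGDE/AF/- → run H
t=11: L0/L1/L2 = HBCGDE/AF/- → run H
t=12: L0/L1/L2 = BCGDE/AFH/- → run B
t=13: L0/L1/L2 = BCGDE/AFH/- → run B
t=14: L0/L1/L2 = BCGDE/AFH/- → run B
t=15: L0/L1/L2 = BCGDE/AFH/- → run B
t=16: L0/L1/L2 = CGDE/AFHB/- → run C
t=17: L0/L1/L2 = CGDE/AFHB/- → run C
t=18: L0/L1/L2 = CGDE/AFHB/- → run C
t=19: L0/L1/L2 = CGDE/AFHB/- → run C
t=20: L0/L1/L2 = GDE/AFHBC/- → run G
t=21: L0/L1/L2 = GDE/AFHBC/- → run G
t=22: L0/L1/L2 = GDE/AFHBC/- → run G
t=23: L0/L1/L2 = GDE/AFHBC/- → run G
t=24: L0/L1/L2 = DE/AFHBC/- → run D
t=25: L0/L1/L2 = DE/AFHBC/- → run D
t=26: L0/L1/L2 = DE/AFHBC/- → run D
t=27: L0/L1/L2 = DE/AFHBC/- → run D
t=28: L0/L1/L2 = E/AFHBCD/- → run E
t=29: L0/L1/L2 = E/AFHBCD/- → run E
t=30: L0/L1/L2 = E/AFHBCD/- → run E
t=31: L0/L1/L2 = -/AFHBCD/- → run A
t=32: L0/L1/L2 = -/AFHBCD/- → run A
t=33: L0/L1/L2 = -/AFHBCD/- → run A
t=34: L0/L1/L2 = -/FHBCD/- → run F
t=35: L0/L1/L2 = -/FHBCD/- → run F
t=36: L0/L1/L2 = -/HBCD/- → run H
t=37: L0/L1/L2 = -/BCD/- → run B
t=38: L0/L1/L2 = -/BCD/- → run B
t=39: L0/L1/L2 = -/CD/- → run C
t=40: L0/L1/L2 = -/CD/- → run C
t=41: L0/L1/L2 = -/CD/- → run C
t=42: L0/L1/L2 = -/CD/- → run C
t=43: L0/L1/L2 = -/D/- → run D
t=44: L0/L1/L2 = -/D/- → run D
t=45: (idle)
t=46: (idle)
t=47: (idle)
t=48: (idle)

running at tick 28 = E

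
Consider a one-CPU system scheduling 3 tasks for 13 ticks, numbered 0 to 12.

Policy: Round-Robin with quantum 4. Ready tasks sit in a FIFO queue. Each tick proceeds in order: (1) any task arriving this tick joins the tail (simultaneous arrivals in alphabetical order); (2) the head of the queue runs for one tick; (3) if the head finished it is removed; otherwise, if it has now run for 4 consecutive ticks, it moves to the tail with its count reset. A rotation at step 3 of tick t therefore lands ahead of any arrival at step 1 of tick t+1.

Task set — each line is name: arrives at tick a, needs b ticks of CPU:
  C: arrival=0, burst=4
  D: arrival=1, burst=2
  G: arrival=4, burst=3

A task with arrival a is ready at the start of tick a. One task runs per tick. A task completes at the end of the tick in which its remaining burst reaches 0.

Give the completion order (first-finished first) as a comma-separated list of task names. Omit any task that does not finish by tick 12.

t=0: queue=[C] q_used=0 → run C
t=1: queue=[C,D] q_used=1 → run C
t=2: queue=[C,D] q_used=2 → run C
t=3: queue=[C,D] q_used=3 → run C
t=4: queue=[D,G] q_used=0 → run D
t=5: queue=[D,G] q_used=1 → run D
t=6: queue=[G] q_used=0 → run G
t=7: queue=[G] q_used=1 → run G
t=8: queue=[G] q_used=2 → run G
t=9: (idle)
t=10: (idle)
t=11: (idle)
t=12: (idle)

completion order = C, D, G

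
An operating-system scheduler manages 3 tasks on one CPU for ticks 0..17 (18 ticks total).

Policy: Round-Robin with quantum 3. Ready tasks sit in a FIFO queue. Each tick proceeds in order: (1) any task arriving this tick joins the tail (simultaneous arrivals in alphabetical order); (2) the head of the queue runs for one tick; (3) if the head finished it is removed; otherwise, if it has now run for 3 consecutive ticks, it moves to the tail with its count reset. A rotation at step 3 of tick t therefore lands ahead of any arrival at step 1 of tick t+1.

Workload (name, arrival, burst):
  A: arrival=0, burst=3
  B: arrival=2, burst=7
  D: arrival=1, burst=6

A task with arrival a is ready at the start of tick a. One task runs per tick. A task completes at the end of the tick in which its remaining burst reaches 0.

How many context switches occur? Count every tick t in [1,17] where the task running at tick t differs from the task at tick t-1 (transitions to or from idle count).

t=0: queue=[A] q_used=0 → run A
t=1: queue=[A,D] q_used=1 → run A
t=2: queue=[A,D,B] q_used=2 → run A
t=3: queue=[D,B] q_used=0 → run D
t=4: queue=[D,B] q_used=1 → run D
t=5: queue=[D,B] q_used=2 → run D
t=6: queue=[B,D] q_used=0 → run B
t=7: queue=[B,D] q_used=1 → run B
t=8: queue=[B,D] q_used=2 → run B
t=9: queue=[D,B] q_used=0 → run D
t=10: queue=[D,B] q_used=1 → run D
t=11: queue=[D,B] q_used=2 → run D
t=12: queue=[B] q_used=0 → run B
t=13: queue=[B] q_used=1 → run B
t=14: queue=[B] q_used=2 → run B
t=15: queue=[B] q_used=0 → run B
t=16: (idle)
t=17: (idle)

context switches = 5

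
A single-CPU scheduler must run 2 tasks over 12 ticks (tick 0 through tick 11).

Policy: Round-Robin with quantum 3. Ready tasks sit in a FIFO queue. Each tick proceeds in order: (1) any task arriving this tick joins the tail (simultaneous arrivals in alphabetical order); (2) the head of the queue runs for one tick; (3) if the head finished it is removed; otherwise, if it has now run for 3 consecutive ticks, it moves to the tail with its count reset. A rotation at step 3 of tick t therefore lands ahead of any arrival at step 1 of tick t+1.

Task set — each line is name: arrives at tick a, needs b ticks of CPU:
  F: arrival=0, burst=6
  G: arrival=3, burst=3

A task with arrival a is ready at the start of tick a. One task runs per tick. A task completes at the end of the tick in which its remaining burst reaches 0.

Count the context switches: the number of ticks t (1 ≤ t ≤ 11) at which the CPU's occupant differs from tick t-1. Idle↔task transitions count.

t=0: queue=[F] q_used=0 → run F
t=1: queue=[F] q_used=1 → run F
t=2: queue=[F] q_used=2 → run F
t=3: queue=[F,G] q_used=0 → run F
t=4: queue=[F,G] q_used=1 → run F
t=5: queue=[F,G] q_used=2 → run F
t=6: queue=[G] q_used=0 → run G
t=7: queue=[G] q_used=1 → run G
t=8: queue=[G] q_used=2 → run G
t=9: (idle)
t=10: (idle)
t=11: (idle)

context switches = 2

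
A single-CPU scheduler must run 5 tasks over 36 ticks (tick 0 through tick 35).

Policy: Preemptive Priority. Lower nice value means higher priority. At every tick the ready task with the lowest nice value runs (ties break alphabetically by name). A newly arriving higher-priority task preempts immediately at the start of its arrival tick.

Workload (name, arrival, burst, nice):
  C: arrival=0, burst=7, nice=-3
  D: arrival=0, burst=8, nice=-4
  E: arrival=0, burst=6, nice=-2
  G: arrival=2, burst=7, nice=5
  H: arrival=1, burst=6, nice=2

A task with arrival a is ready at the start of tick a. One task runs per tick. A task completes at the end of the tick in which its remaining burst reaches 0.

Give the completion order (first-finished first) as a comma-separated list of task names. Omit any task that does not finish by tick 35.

t=0: ready={C,D,E} → run D
t=1: ready={C,D,E,H} → run D
t=2: ready={C,D,E,G,H} → run D
t=3: ready={C,D,E,G,H} → run D
t=4: ready={C,D,E,G,H} → run D
t=5: ready={C,D,E,G,H} → run D
t=6: ready={C,D,E,G,H} → run D
t=7: ready={C,D,E,G,H} → run D
t=8: ready={C,E,G,H} → run C
t=9: ready={C,E,G,H} → run C
t=10: ready={C,E,G,H} → run C
t=11: ready={C,E,G,H} → run C
t=12: ready={C,E,G,H} → run C
t=13: ready={C,E,G,H} → run C
t=14: ready={C,E,G,H} → run C
t=15: ready={E,G,H} → run E
t=16: ready={E,G,H} → run E
t=17: ready={E,G,H} → run E
t=18: ready={E,G,H} → run E
t=19: ready={E,G,H} → run E
t=20: ready={E,G,H} → run E
t=21: ready={G,H} → run H
t=22: ready={G,H} → run H
t=23: ready={G,H} → run H
t=24: ready={G,H} → run H
t=25: ready={G,H} → run H
t=26: ready={G,H} → run H
t=27: ready={G} → run G
t=28: ready={G} → run G
t=29: ready={G} → run G
t=30: ready={G} → run G
t=31: ready={G} → run G
t=32: ready={G} → run G
t=33: ready={G} → run G
t=34: (idle)
t=35: (idle)

completion order = D, C, E, H, G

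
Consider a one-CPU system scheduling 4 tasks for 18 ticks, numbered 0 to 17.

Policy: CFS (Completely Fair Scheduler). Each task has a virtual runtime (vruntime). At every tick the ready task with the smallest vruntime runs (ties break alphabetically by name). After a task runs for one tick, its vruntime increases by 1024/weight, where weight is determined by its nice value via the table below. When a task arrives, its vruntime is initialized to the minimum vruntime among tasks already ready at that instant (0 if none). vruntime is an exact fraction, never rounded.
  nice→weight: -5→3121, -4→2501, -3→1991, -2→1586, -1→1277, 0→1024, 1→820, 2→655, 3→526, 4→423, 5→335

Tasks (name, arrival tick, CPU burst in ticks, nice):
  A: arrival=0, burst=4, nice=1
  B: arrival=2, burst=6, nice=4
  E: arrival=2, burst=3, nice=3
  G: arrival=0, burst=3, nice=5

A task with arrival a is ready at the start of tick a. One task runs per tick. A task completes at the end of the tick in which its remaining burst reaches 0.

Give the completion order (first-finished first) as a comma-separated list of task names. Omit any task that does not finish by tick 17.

t=0: vr[A=0 G=0] → run A
t=1: vr[A=256/205 G=0] → run G
t=2: vr[A=256/205 B=256/205 E=256/205 G=1024/335] → run A
t=3: vr[A=512/205 B=256/205 E=256/205 G=1024/335] → run B
t=4: vr[A=512/205 B=318208/86715 E=256/205 G=1024/335] → run E
t=5: vr[A=512/205 B=318208/86715 E=172288/53915 G=1024/335] → run A
t=6: vr[A=768/205 B=318208/86715 E=172288/53915 G=1024/335] → run G
t=7: vr[A=768/205 B=318208/86715 E=172288/53915 G=2048/335] → run E
t=8: vr[A=768/205 B=318208/86715 E=277248/53915 G=2048/335] → run B
t=9: vr[A=768/205 B=528128/86715 E=277248/53915 G=2048/335] → run A
t=10: vr[B=528128/86715 E=277248/53915 G=2048/335] → run E
t=11: vr[B=528128/86715 G=2048/335] → run B
t=12: vr[B=246016/28905 G=2048/335] → run G
t=13: vr[B=246016/28905] → run B
t=14: vr[B=947968/86715] → run B
t=15: vr[B=1157888/86715] → run B
t=16: (idle)
t=17: (idle)

completion order = A, E, G, B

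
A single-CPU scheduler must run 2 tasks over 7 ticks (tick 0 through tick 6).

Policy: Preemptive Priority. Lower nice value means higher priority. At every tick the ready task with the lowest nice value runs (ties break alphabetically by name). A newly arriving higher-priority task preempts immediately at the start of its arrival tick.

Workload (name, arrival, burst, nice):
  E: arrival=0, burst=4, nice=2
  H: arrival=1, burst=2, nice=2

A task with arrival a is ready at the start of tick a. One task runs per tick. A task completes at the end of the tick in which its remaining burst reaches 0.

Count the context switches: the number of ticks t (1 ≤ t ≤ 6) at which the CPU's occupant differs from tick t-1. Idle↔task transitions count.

context switches = 2

t=0: ready={E} → run E
t=1: ready={E,H} → run E
t=2: ready={E,H} → run E
t=3: ready={E,H} → run E
t=4: ready={H} → run H
t=5: ready={H} → run H
t=6: (idle)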